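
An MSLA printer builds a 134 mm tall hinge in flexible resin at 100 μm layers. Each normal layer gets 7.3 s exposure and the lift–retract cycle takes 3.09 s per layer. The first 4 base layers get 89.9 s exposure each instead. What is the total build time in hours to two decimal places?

Number of layers: 134 / 0.1 → 1340 (rounded up).
Burn-in layers = 4 × (89.9 + 3.09), so 371.96 s.
Remaining layers = 1336 × (7.3 + 3.09) = 13881.04 s.
Total = 371.96 + 13881.04 = 14253 s = 3.96 hours.

3.96 hours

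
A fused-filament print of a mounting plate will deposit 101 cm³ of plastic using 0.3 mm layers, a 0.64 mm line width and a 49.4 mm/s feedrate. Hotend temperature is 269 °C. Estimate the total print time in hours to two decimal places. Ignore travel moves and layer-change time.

Bead cross-section = 0.3 × 0.64 = 0.192 mm².
Toolpath length = 101 cm³ / 0.192 mm² = 101000 / 0.192 = 526041.7 mm.
Extrusion time = 526041.7 / 49.4, so 10648.6 s.
That's 10648.6 s → 2.96 hours.

2.96 hours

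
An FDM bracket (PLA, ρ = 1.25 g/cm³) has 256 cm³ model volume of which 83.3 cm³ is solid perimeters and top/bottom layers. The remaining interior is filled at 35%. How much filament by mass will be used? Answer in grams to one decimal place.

179.7 g

Interior volume = 256 − 83.3 = 172.7 cm³.
Infill volume: 0.35 × 172.7 → 60.445 cm³.
Total printed volume = 83.3 + 60.445, so 143.745 cm³.
Mass: 143.745 × 1.25 → 179.68125 g.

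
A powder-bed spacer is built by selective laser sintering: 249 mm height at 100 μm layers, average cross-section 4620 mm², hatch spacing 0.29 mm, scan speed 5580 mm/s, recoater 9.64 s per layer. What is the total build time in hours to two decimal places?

Layers = ⌈249/0.1⌉ = 2490.
Hatch length per layer: 4620 / 0.29 → 15931 mm.
Laser time per layer = 15931 / 5580 = 2.855 s.
Time per layer = 2.855 + 9.64, so 12.495 s.
2490 layers × 12.495 s/layer = 31112.55 s, i.e. 8.64 hours.

8.64 hours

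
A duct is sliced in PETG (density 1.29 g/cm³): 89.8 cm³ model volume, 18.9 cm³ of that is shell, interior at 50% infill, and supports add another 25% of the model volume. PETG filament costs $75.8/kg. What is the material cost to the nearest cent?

$7.51

Infill region: 89.8 − 18.9 → 70.9 cm³.
Infill deposited = 0.50 × 70.9, so 35.45 cm³.
Support = 0.25 × 89.8 = 22.45 cm³.
Deposited volume = 18.9 + 35.45 + 22.45 = 76.8 cm³.
Mass: 76.8 × 1.29 → 99.072 g.
At $75.8/kg: 99.072/1000 × 75.8 = $7.51.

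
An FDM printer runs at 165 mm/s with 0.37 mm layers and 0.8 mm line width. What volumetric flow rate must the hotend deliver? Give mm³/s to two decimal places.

48.84

A = 0.37 × 0.8 = 0.296 mm².
Q = v·A = 165 × 0.296 = 48.84 mm³/s.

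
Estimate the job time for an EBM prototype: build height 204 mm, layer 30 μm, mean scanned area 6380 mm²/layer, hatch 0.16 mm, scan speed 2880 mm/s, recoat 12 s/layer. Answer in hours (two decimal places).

Number of layers: 204 / 0.03 → 6800 (rounded up).
Hatch length per layer = 6380 / 0.16 = 39875 mm.
Per-layer scan time = 39875 / 2880 = 13.8455 s.
Time per layer = 13.8455 + 12, so 25.8455 s.
6800 layers × 25.8455 s/layer = 175749.4 s, i.e. 48.82 hours.

48.82 hours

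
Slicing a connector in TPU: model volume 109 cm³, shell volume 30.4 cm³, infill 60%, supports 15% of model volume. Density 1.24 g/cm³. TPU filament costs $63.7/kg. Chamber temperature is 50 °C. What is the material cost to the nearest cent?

Interior volume = 109 − 30.4, so 78.6 cm³.
Infill volume: 0.60 × 78.6 → 47.16 cm³.
Support = 0.15 × 109 = 16.35 cm³.
Total printed volume: 30.4 + 47.16 + 16.35 → 93.91 cm³.
Mass: 93.91 × 1.24 → 116.4484 g.
At $63.7/kg: 116.4484/1000 × 63.7 = $7.42.

$7.42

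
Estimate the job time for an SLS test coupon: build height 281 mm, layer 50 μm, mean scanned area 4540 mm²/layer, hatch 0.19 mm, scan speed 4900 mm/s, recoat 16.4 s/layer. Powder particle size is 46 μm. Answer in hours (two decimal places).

33.21 hours

Number of layers: 281 / 0.05 → 5620 (rounded up).
Hatch length per layer: 4540 / 0.19 → 23894.7 mm.
Laser time per layer = 23894.7 / 4900 = 4.8765 s.
Time per layer: 4.8765 + 16.4 → 21.2765 s.
5620 layers × 21.2765 s/layer = 119573.93 s, i.e. 33.21 hours.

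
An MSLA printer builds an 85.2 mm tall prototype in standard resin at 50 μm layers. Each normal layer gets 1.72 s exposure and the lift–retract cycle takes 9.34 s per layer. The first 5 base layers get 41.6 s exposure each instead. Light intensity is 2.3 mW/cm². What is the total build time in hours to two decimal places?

Layer count = ceil(85.2 / 0.05) = 1704.
Base layers = 5 × (41.6 + 9.34) = 254.7 s.
Normal layers: 1699 × (1.72 + 9.34) → 18790.94 s.
Sum: 254.7 + 18790.94 = 19045.64 s → 5.29 hours.

5.29 hours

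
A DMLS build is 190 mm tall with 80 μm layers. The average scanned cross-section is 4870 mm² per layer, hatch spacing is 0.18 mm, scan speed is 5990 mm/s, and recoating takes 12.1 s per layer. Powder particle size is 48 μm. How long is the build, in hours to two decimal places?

10.96 hours

Number of layers: 190 / 0.08 → 2375 (rounded up).
Hatch length per layer = 4870 / 0.18, so 27055.6 mm.
Scan time per layer = 27055.6 / 5990, so 4.5168 s.
Per-layer time: 4.5168 + 12.1 → 16.6168 s.
Build time = 2375 × 16.6168 = 39464.9 s = 10.96 hours.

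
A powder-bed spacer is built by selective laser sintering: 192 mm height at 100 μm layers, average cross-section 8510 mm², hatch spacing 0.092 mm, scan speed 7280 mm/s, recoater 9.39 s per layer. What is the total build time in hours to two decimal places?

11.78 hours

Number of layers: 192 / 0.1 → 1920 (rounded up).
Per-layer scan distance: 8510 / 0.092 → 92500 mm.
Scan time per layer: 92500 / 7280 → 12.706 s.
Per-layer time = 12.706 + 9.39 = 22.096 s.
Total: 1920 × 22.096 s = 42424.32 s → 11.78 hours.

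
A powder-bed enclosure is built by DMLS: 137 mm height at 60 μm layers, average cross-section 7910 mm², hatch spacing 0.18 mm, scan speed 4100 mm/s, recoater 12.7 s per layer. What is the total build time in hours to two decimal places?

Layers = ⌈137/0.06⌉ = 2284.
Scan path per layer: 7910 / 0.18 → 43944.4 mm.
Laser time per layer = 43944.4 / 4100 = 10.7181 s.
Layer cycle = 10.7181 + 12.7, so 23.4181 s.
Total: 2284 × 23.4181 s = 53486.9404 s → 14.86 hours.

14.86 hours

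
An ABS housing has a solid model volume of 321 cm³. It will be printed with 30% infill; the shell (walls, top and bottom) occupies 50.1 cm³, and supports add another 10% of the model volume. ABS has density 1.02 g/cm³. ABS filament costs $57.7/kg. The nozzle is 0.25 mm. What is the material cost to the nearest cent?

$9.62

Interior volume = 321 − 50.1 = 270.9 cm³.
Deposited infill = 0.30 × 270.9, so 81.27 cm³.
Support = 0.10 × 321, so 32.1 cm³.
Total printed volume = 50.1 + 81.27 + 32.1 = 163.47 cm³.
Mass = 163.47 × 1.02 = 166.7394 g.
Cost = 166.7394 g / 1000 × $57.7/kg = $9.62.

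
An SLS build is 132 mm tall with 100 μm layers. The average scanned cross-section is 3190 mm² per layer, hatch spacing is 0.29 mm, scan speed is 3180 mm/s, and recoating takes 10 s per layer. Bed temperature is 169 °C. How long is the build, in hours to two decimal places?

4.94 hours

Number of layers: 132 / 0.1 → 1320 (rounded up).
Hatch length per layer = 3190 / 0.29 = 11000 mm.
Laser time per layer: 11000 / 3180 → 3.4591 s.
Layer cycle = 3.4591 + 10, so 13.4591 s.
Total: 1320 × 13.4591 s = 17766.012 s → 4.94 hours.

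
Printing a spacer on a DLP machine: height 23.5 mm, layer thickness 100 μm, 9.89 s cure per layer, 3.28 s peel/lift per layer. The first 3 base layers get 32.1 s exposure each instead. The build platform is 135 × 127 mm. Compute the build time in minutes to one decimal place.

52.7 minutes

Number of layers: 23.5 / 0.1 → 235 (rounded up).
Burn-in layers = 3 × (32.1 + 3.28), so 106.14 s.
Regular layers: 232 × (9.89 + 3.28) → 3055.44 s.
Sum: 106.14 + 3055.44 = 3161.58 s → 52.7 minutes.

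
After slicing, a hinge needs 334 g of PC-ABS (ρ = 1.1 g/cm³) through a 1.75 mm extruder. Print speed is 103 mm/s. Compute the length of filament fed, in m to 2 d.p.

126.24 m

Extruded volume: 334/1.1 = 303.6364 cm³ (303636.4 mm³).
Cross-section of 1.75 mm filament: π·(1.75/2)² = 2.4053 mm².
L = V/A = 303636.4/2.4053 = 126236.39 mm → 126.24 m.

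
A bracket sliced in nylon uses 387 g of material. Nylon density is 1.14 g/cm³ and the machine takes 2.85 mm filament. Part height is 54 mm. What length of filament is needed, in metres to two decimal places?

Volume = 387 g / 1.14 g·cm⁻³ = 339.4737 cm³ = 339473.7 mm³.
A = π r² = π × 1.425² = 6.3794 mm².
Length = 339473.7 / 6.3794 = 53214.05 mm = 53.21 m.

53.21 m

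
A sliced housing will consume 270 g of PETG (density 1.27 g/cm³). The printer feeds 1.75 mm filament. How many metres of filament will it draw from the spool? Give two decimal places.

Volume = 270 g / 1.27 g·cm⁻³ = 212.5984 cm³ = 212598.4 mm³.
Filament cross-section = π × (1.75/2)² = 2.4053 mm².
L = V/A = 212598.4/2.4053 = 88387.48 mm → 88.39 m.

88.39 m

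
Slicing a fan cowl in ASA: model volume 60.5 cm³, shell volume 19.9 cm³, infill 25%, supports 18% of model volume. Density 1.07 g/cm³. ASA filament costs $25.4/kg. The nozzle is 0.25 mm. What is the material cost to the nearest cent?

$1.11

Infill region: 60.5 − 19.9 → 40.6 cm³.
Deposited infill: 0.25 × 40.6 → 10.15 cm³.
Support = 0.18 × 60.5, so 10.89 cm³.
Total printed volume = 19.9 + 10.15 + 10.89 = 40.94 cm³.
Mass = 40.94 × 1.07, so 43.8058 g.
Cost = 43.8058 g / 1000 × $25.4/kg = $1.11.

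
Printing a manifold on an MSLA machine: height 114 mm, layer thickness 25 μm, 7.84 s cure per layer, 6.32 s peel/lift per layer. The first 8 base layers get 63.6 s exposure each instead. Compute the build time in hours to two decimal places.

Layer count = ceil(114 / 0.025) = 4560.
Base layers: 8 × (63.6 + 6.32) → 559.36 s.
Remaining layers: 4552 × (7.84 + 6.32) → 64456.32 s.
Sum: 559.36 + 64456.32 = 65015.68 s → 18.06 hours.

18.06 hours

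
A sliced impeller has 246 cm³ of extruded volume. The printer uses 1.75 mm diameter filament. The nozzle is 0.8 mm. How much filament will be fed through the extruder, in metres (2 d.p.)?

102.27 m

Cross-section of 1.75 mm filament: π·(1.75/2)² = 2.4053 mm².
L = 246000 mm³ / 2.4053 mm² = 102274.14 mm, i.e. 102.27 m.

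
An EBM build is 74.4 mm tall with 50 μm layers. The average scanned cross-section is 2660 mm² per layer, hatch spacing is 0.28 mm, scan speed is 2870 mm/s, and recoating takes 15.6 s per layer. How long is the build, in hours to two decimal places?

7.82 hours

Number of layers: 74.4 / 0.05 → 1488 (rounded up).
Hatch length per layer: 2660 / 0.28 → 9500 mm.
Per-layer scan time = 9500 / 2870, so 3.3101 s.
Per-layer time = 3.3101 + 15.6 = 18.9101 s.
Total: 1488 × 18.9101 s = 28138.2288 s → 7.82 hours.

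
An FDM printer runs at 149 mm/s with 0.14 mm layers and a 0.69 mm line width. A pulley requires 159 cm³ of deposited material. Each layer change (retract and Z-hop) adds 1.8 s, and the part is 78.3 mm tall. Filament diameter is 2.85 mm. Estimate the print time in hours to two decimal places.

3.35 hours

Bead cross-section = 0.14 × 0.69, so 0.0966 mm².
Toolpath length = 159 cm³ / 0.0966 mm² = 159000 / 0.0966 = 1645962.7 mm.
Time extruding: 1645962.7 / 149 → 11046.7 s.
Layer count = ceil(78.3 / 0.14) = 560.
Non-print overhead = 560 × 1.8 = 1008 s.
Total = 11046.7 + 1008 = 12054.7 s = 3.35 hours.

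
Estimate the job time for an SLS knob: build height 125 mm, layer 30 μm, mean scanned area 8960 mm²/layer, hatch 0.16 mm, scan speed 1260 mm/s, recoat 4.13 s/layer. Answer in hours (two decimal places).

Layer count = ceil(125 / 0.03) = 4167.
Scan path per layer = 8960 / 0.16 = 56000 mm.
Laser time per layer = 56000 / 1260 = 44.4444 s.
Layer cycle = 44.4444 + 4.13 = 48.5744 s.
Build time = 4167 × 48.5744 = 202409.5248 s = 56.22 hours.

56.22 hours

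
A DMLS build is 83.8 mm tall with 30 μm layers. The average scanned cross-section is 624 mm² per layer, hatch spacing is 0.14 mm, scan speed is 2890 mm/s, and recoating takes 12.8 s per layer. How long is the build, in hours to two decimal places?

Number of layers: 83.8 / 0.03 → 2794 (rounded up).
Hatch length per layer = 624 / 0.14, so 4457.1 mm.
Per-layer scan time = 4457.1 / 2890 = 1.5422 s.
Layer cycle: 1.5422 + 12.8 → 14.3422 s.
2794 layers × 14.3422 s/layer = 40072.1068 s, i.e. 11.13 hours.

11.13 hours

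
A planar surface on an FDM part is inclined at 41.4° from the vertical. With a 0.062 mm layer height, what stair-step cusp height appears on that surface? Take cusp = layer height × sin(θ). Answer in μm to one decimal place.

sin(41.4°) = 0.6613, so cusp = 0.062 × 0.6613 = 0.041001 mm → 41.0 μm.

41.0 μm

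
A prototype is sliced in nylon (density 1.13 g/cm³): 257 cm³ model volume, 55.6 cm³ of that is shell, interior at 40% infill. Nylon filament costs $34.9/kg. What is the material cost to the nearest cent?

Infill region = 257 − 55.6, so 201.4 cm³.
Infill deposited = 0.40 × 201.4 = 80.56 cm³.
Total extruded = 55.6 + 80.56 = 136.16 cm³.
Mass = 136.16 × 1.13 = 153.8608 g.
Cost = 153.8608 g / 1000 × $34.9/kg = $5.37.

$5.37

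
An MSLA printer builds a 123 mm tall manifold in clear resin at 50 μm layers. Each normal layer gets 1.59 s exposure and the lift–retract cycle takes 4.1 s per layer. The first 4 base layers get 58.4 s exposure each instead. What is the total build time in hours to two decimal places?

Layers = ⌈123/0.05⌉ = 2460.
Burn-in layers = 4 × (58.4 + 4.1), so 250 s.
Remaining layers = 2456 × (1.59 + 4.1) = 13974.64 s.
Sum: 250 + 13974.64 = 14224.64 s → 3.95 hours.

3.95 hours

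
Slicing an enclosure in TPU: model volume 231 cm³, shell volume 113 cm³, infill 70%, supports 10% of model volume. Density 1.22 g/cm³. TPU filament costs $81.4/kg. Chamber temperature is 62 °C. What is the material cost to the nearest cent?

Volume inside the shell = 231 − 113, so 118 cm³.
Infill volume = 0.70 × 118 = 82.6 cm³.
Support = 0.10 × 231 = 23.1 cm³.
Total printed volume: 113 + 82.6 + 23.1 → 218.7 cm³.
Mass = 218.7 × 1.22, so 266.814 g.
At $81.4/kg: 266.814/1000 × 81.4 = $21.72.

$21.72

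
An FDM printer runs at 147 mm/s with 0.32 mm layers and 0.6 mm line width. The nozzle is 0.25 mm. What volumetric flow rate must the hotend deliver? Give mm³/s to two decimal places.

Extrusion cross-section: 0.32 × 0.6 → 0.192 mm².
Volumetric flow = 147 × 0.192 = 28.22 mm³/s.

28.22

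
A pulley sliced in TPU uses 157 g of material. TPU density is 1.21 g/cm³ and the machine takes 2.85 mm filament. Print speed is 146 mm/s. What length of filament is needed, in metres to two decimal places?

20.34 m

Extruded volume: 157/1.21 = 129.7521 cm³ (129752.1 mm³).
Filament cross-section = π × (2.85/2)² = 6.3794 mm².
Length = 129752.1 / 6.3794 = 20339.23 mm = 20.34 m.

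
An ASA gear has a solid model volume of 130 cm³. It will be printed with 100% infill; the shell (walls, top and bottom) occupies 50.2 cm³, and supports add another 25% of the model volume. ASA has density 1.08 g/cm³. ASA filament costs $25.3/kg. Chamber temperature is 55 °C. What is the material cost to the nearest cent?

Volume inside the shell: 130 − 50.2 → 79.8 cm³.
Deposited infill = 1.00 × 79.8, so 79.8 cm³.
Support: 0.25 × 130 → 32.5 cm³.
Deposited volume = 50.2 + 79.8 + 32.5, so 162.5 cm³.
Mass = 162.5 × 1.08, so 175.5 g.
Cost = 175.5 g / 1000 × $25.3/kg = $4.44.

$4.44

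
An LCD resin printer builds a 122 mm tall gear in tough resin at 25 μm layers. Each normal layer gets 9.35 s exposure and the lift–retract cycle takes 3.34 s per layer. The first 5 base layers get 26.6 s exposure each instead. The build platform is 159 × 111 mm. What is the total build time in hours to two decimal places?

Layer count = ceil(122 / 0.025) = 4880.
Bottom layers: 5 × (26.6 + 3.34) → 149.7 s.
Normal layers: 4875 × (9.35 + 3.34) → 61863.75 s.
Total = 149.7 + 61863.75 = 62013.45 s = 17.23 hours.

17.23 hours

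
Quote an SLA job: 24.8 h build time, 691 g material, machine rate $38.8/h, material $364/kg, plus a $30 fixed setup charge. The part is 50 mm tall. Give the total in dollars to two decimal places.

Machine-time cost = 38.8 × 24.8 = $962.24.
Material charge = 364 × 691/1000 = $251.524.
Total = 962.24 + 251.524 + 30 = 1243.764 ≈ $1243.76.

$1243.76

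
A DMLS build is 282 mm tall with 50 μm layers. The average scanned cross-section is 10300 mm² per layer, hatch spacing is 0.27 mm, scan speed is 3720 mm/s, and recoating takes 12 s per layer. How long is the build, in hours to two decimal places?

34.87 hours

Layers = ⌈282/0.05⌉ = 5640.
Hatch length per layer: 10300 / 0.27 → 38148.1 mm.
Scan time per layer = 38148.1 / 3720 = 10.2549 s.
Time per layer = 10.2549 + 12, so 22.2549 s.
Total: 5640 × 22.2549 s = 125517.636 s → 34.87 hours.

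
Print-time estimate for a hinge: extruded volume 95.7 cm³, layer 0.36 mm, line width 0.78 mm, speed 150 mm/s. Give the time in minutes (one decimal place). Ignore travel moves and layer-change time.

37.9 minutes

Bead cross-section = 0.36 × 0.78, so 0.2808 mm².
Path length: 95700 mm³ / 0.2808 mm² → 340812 mm.
Print-move time: 340812 / 150 → 2272.1 s.
That's 2272.1 s → 37.9 minutes.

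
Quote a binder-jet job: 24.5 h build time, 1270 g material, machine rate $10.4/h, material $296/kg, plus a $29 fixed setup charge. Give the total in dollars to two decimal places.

Time charge: 10.4 × 24.5 → $254.80.
Material cost = 296 × 1270/1000 = $375.92.
Total = 254.80 + 375.92 + 29 = $659.72.

$659.72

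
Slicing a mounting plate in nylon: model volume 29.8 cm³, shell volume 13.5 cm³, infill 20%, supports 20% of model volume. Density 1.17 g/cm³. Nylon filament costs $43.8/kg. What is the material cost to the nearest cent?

$1.16

Volume inside the shell = 29.8 − 13.5, so 16.3 cm³.
Infill volume = 0.20 × 16.3 = 3.26 cm³.
Support = 0.20 × 29.8 = 5.96 cm³.
Deposited volume = 13.5 + 3.26 + 5.96 = 22.72 cm³.
Mass: 22.72 × 1.17 → 26.5824 g.
Cost = 26.5824 g / 1000 × $43.8/kg = $1.16.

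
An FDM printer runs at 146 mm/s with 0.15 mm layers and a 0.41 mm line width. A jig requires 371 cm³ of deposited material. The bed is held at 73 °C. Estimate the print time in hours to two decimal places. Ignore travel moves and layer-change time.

11.48 hours

Extrusion cross-section = 0.15 × 0.41 = 0.0615 mm².
Path length: 371000 mm³ / 0.0615 mm² → 6032520.3 mm.
Time extruding = 6032520.3 / 146, so 41318.6 s.
That's 41318.6 s → 11.48 hours.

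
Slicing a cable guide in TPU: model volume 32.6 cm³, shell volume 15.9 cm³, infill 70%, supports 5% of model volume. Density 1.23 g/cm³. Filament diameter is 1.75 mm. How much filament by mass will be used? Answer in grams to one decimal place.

Infill region: 32.6 − 15.9 → 16.7 cm³.
Deposited infill = 0.70 × 16.7, so 11.69 cm³.
Support = 0.05 × 32.6 = 1.63 cm³.
Total extruded = 15.9 + 11.69 + 1.63, so 29.22 cm³.
Mass = 29.22 × 1.23 = 35.9406 g.

35.9 g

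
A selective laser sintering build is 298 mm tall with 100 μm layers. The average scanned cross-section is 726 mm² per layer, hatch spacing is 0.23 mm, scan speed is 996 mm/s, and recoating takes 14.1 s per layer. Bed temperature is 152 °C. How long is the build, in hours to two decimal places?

14.30 hours

Number of layers: 298 / 0.1 → 2980 (rounded up).
Scan path per layer = 726 / 0.23, so 3156.5 mm.
Laser time per layer = 3156.5 / 996 = 3.1692 s.
Time per layer: 3.1692 + 14.1 → 17.2692 s.
Total: 2980 × 17.2692 s = 51462.216 s → 14.30 hours.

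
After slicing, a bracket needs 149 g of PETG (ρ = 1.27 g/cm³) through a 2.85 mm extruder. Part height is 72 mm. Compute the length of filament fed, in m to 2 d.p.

18.39 m

Extruded volume: 149/1.27 = 117.3228 cm³ (117322.8 mm³).
Cross-section of 2.85 mm filament: π·(2.85/2)² = 6.3794 mm².
Length = 117322.8 / 6.3794 = 18390.88 mm = 18.39 m.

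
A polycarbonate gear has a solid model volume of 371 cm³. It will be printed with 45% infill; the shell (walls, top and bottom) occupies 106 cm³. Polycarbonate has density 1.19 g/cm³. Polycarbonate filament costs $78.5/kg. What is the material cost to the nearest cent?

Interior volume: 371 − 106 → 265 cm³.
Infill volume: 0.45 × 265 → 119.25 cm³.
Total extruded: 106 + 119.25 → 225.25 cm³.
Mass: 225.25 × 1.19 → 268.0475 g.
Cost = 268.0475 g / 1000 × $78.5/kg = $21.04.

$21.04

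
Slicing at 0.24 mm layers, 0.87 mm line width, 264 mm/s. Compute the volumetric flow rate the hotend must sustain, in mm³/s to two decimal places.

A = 0.24 × 0.87, so 0.2088 mm².
Q = v·A = 264 × 0.2088 = 55.12 mm³/s.

55.12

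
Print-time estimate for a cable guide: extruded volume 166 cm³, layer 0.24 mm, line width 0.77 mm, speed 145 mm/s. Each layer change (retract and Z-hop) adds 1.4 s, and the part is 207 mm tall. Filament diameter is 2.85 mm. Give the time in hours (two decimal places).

Bead cross-section = 0.24 × 0.77, so 0.1848 mm².
Total extruded path = 166000/0.1848 = 898268.4 mm.
Print-move time = 898268.4 / 145, so 6195 s.
Number of layers: 207 / 0.24 → 863 (rounded up).
Non-print overhead: 863 × 1.4 → 1208.2 s.
Total = 6195 + 1208.2 = 7403.2 s = 2.06 hours.

2.06 hours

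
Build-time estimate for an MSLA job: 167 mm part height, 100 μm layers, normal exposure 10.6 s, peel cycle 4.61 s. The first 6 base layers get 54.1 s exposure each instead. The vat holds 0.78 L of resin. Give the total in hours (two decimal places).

Layers = ⌈167/0.1⌉ = 1670.
Burn-in layers = 6 × (54.1 + 4.61) = 352.26 s.
Remaining layers = 1664 × (10.6 + 4.61) = 25309.44 s.
Sum: 352.26 + 25309.44 = 25661.7 s → 7.13 hours.

7.13 hours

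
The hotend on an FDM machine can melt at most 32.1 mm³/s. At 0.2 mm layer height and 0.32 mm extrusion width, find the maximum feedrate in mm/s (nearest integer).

502 mm/s

Extrusion cross-section = 0.2 × 0.32, so 0.064 mm².
v_max = Q/A = 32.1/0.064 = 501.56 mm/s → 502 mm/s.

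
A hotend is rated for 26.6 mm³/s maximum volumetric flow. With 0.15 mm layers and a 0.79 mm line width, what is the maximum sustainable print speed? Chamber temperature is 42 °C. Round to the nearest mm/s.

224 mm/s

A = 0.15 × 0.79, so 0.1185 mm².
v_max = Q/A = 26.6/0.1185 = 224.47 mm/s → 224 mm/s.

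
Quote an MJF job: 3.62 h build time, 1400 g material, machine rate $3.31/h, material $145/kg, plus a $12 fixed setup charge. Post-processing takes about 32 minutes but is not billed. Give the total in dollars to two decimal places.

$226.98

Machine-time cost = 3.31 × 3.62, so $11.9822.
Feedstock cost = 145 × 1400/1000, so $203.00.
Adding setup: 11.9822 + 203.00 + 12 → 226.9822 ≈ $226.98.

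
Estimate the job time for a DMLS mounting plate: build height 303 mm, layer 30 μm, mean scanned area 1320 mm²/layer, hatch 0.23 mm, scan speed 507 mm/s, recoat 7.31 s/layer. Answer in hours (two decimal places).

Number of layers: 303 / 0.03 → 10100 (rounded up).
Per-layer scan distance = 1320 / 0.23 = 5739.1 mm.
Per-layer scan time: 5739.1 / 507 → 11.3197 s.
Time per layer = 11.3197 + 7.31, so 18.6297 s.
Build time = 10100 × 18.6297 = 188159.97 s = 52.27 hours.

52.27 hours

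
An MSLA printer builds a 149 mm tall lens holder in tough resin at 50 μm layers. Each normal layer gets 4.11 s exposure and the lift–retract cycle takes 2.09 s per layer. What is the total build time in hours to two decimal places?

5.13 hours

Layers = ⌈149/0.05⌉ = 2980.
Per-layer time = 4.11 + 2.09 = 6.2 s.
Build time: 2980 × 6.2 s = 18476 s, i.e. 5.13 hours.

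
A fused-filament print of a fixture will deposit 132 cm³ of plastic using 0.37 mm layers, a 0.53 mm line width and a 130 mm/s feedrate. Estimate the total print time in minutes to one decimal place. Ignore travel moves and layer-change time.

86.3 minutes

Bead cross-section: 0.37 × 0.53 → 0.1961 mm².
Total extruded path = 132000/0.1961 = 673126 mm.
Extrusion time = 673126 / 130, so 5177.9 s.
5177.9 s = 86.3 minutes.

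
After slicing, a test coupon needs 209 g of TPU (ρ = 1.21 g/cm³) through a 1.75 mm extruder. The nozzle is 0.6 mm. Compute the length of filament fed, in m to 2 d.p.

71.81 m

Volume = 209 g / 1.21 g·cm⁻³ = 172.7273 cm³ = 172727.3 mm³.
Cross-section of 1.75 mm filament: π·(1.75/2)² = 2.4053 mm².
Length = 172727.3 / 2.4053 = 71811.13 mm = 71.81 m.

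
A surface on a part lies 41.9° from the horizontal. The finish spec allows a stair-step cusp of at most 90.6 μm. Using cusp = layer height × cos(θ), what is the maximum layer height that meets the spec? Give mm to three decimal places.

t = h_c / cos θ = 0.0906 / 0.7443 = 0.122 mm.

0.122 mm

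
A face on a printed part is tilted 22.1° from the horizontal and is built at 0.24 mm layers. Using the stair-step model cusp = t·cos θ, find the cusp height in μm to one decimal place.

h_c = t·cos θ = 0.24 × 0.9265 = 0.22236 mm (222.4 μm).

222.4 μm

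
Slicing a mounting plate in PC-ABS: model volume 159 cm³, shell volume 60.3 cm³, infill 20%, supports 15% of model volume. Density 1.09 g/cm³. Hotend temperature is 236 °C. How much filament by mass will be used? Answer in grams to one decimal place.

113.2 g

Volume inside the shell = 159 − 60.3 = 98.7 cm³.
Infill deposited = 0.20 × 98.7 = 19.74 cm³.
Support = 0.15 × 159, so 23.85 cm³.
Total printed volume = 60.3 + 19.74 + 23.85, so 103.89 cm³.
Mass = 103.89 × 1.09 = 113.2401 g.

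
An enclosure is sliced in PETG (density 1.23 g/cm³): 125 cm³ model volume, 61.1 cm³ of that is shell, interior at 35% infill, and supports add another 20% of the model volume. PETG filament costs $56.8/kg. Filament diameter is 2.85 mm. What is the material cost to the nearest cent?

$7.58

Volume inside the shell: 125 − 61.1 → 63.9 cm³.
Infill deposited = 0.35 × 63.9, so 22.365 cm³.
Support: 0.20 × 125 → 25 cm³.
Deposited volume = 61.1 + 22.365 + 25 = 108.465 cm³.
Mass = 108.465 × 1.23, so 133.41195 g.
Cost = 133.41195 g / 1000 × $56.8/kg = $7.58.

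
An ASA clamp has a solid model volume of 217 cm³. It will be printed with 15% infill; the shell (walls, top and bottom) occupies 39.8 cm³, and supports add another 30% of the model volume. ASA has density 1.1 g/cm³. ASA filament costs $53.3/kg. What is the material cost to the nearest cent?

Volume inside the shell = 217 − 39.8, so 177.2 cm³.
Infill deposited = 0.15 × 177.2 = 26.58 cm³.
Support = 0.30 × 217 = 65.1 cm³.
Deposited volume = 39.8 + 26.58 + 65.1 = 131.48 cm³.
Mass = 131.48 × 1.1, so 144.628 g.
Cost = 144.628 g / 1000 × $53.3/kg = $7.71.

$7.71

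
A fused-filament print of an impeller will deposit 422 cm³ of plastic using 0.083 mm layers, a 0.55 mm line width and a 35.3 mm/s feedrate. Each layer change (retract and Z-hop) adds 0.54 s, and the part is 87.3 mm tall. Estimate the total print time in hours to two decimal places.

72.90 hours

Bead cross-section = 0.083 × 0.55 = 0.04565 mm².
Path length: 422000 mm³ / 0.04565 mm² → 9244249.7 mm.
Time extruding = 9244249.7 / 35.3, so 261876.8 s.
Layer count = ceil(87.3 / 0.083) = 1052.
Z-hop total: 1052 × 0.54 → 568.08 s.
Total = 261876.8 + 568.08 = 262444.88 s = 72.90 hours.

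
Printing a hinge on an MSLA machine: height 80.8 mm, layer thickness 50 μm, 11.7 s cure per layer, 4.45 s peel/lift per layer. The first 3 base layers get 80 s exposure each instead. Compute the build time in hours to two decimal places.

7.31 hours

Number of layers: 80.8 / 0.05 → 1616 (rounded up).
Burn-in layers = 3 × (80 + 4.45) = 253.35 s.
Regular layers: 1613 × (11.7 + 4.45) → 26049.95 s.
Sum: 253.35 + 26049.95 = 26303.3 s → 7.31 hours.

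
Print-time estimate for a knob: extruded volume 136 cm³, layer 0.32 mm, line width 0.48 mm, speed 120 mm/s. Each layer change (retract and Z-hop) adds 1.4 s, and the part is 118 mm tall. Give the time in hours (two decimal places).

Extrusion cross-section = 0.32 × 0.48 = 0.1536 mm².
Path length: 136000 mm³ / 0.1536 mm² → 885416.7 mm.
Print-move time = 885416.7 / 120 = 7378.5 s.
Number of layers: 118 / 0.32 → 369 (rounded up).
Layer-change overhead = 369 × 1.4, so 516.6 s.
Altogether 7378.5 + 516.6 = 7895.1 s, i.e. 2.19 hours.

2.19 hours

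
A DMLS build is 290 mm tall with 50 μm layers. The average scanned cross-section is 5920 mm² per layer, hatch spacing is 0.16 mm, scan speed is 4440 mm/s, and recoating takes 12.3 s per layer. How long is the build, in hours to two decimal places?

33.24 hours

Layer count = ceil(290 / 0.05) = 5800.
Hatch length per layer = 5920 / 0.16 = 37000 mm.
Laser time per layer = 37000 / 4440, so 8.3333 s.
Time per layer = 8.3333 + 12.3 = 20.6333 s.
Build time = 5800 × 20.6333 = 119673.14 s = 33.24 hours.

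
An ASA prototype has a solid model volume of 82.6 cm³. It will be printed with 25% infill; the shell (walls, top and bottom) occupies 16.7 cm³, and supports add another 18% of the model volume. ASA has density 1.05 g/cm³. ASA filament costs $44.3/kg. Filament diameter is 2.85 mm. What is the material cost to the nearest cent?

$2.23

Interior volume: 82.6 − 16.7 → 65.9 cm³.
Deposited infill = 0.25 × 65.9 = 16.475 cm³.
Support = 0.18 × 82.6 = 14.868 cm³.
Deposited volume = 16.7 + 16.475 + 14.868 = 48.043 cm³.
Mass: 48.043 × 1.05 → 50.44515 g.
At $44.3/kg: 50.44515/1000 × 44.3 = $2.23.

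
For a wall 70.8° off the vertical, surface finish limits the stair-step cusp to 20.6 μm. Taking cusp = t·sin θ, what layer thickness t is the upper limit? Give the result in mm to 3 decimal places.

t = h_c / sin θ = 0.0206 / 0.9444 = 0.022 mm.

0.022 mm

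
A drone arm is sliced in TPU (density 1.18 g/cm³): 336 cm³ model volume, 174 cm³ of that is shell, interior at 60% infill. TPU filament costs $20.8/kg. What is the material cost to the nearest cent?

$6.66

Infill region = 336 − 174 = 162 cm³.
Deposited infill = 0.60 × 162, so 97.2 cm³.
Total printed volume = 174 + 97.2, so 271.2 cm³.
Mass = 271.2 × 1.18 = 320.016 g.
At $20.8/kg: 320.016/1000 × 20.8 = $6.66.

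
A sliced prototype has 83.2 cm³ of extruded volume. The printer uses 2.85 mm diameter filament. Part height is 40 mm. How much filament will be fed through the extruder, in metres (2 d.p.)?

A = π r² = π × 1.425² = 6.3794 mm².
L = 83200 mm³ / 6.3794 mm² = 13041.98 mm, i.e. 13.04 m.

13.04 m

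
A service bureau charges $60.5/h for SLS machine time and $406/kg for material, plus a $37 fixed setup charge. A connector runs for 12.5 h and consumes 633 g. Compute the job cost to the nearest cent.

Machine cost = 60.5 × 12.5 = $756.25.
Feedstock cost = 406 × 633/1000, so $256.998.
Adding setup: 756.25 + 256.998 + 37 → 1050.248 ≈ $1050.25.

$1050.25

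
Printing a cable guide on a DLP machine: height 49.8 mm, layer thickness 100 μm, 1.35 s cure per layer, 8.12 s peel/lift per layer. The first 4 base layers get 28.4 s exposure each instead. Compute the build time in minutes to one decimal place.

80.4 minutes

Layer count = ceil(49.8 / 0.1) = 498.
Bottom layers = 4 × (28.4 + 8.12) = 146.08 s.
Normal layers = 494 × (1.35 + 8.12), so 4678.18 s.
Sum: 146.08 + 4678.18 = 4824.26 s → 80.4 minutes.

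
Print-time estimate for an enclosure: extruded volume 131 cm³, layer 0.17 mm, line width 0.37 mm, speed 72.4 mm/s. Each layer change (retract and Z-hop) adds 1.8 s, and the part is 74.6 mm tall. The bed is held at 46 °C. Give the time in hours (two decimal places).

Extrusion cross-section = 0.17 × 0.37 = 0.0629 mm².
Toolpath length = 131 cm³ / 0.0629 mm² = 131000 / 0.0629 = 2082670.9 mm.
Extrusion time = 2082670.9 / 72.4 = 28766.2 s.
Layer count = ceil(74.6 / 0.17) = 439.
Non-print overhead: 439 × 1.8 → 790.2 s.
Total = 28766.2 + 790.2 = 29556.4 s = 8.21 hours.

8.21 hours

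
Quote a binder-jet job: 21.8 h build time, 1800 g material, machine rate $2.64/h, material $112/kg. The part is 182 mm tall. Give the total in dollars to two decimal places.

$259.15

Machine-time cost = 2.64 × 21.8 = $57.552.
Material charge = 112 × 1800/1000, so $201.60.
Job cost: 57.552 + 201.60 = 259.152 ≈ $259.15.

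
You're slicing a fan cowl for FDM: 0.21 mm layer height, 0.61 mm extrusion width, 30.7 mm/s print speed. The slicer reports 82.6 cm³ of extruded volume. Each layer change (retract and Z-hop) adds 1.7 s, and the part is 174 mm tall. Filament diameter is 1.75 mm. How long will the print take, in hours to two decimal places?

6.23 hours

Bead cross-section: 0.21 × 0.61 → 0.1281 mm².
Toolpath length = 82.6 cm³ / 0.1281 mm² = 82600 / 0.1281 = 644808.7 mm.
Time extruding = 644808.7 / 30.7 = 21003.5 s.
Number of layers: 174 / 0.21 → 829 (rounded up).
Non-print overhead = 829 × 1.7, so 1409.3 s.
Altogether 21003.5 + 1409.3 = 22412.8 s, i.e. 6.23 hours.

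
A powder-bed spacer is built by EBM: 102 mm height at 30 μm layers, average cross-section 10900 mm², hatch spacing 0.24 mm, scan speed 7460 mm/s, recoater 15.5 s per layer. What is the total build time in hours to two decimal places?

20.39 hours

Layers = ⌈102/0.03⌉ = 3400.
Hatch length per layer = 10900 / 0.24 = 45416.7 mm.
Scan time per layer = 45416.7 / 7460 = 6.088 s.
Per-layer time = 6.088 + 15.5, so 21.588 s.
Total: 3400 × 21.588 s = 73399.2 s → 20.39 hours.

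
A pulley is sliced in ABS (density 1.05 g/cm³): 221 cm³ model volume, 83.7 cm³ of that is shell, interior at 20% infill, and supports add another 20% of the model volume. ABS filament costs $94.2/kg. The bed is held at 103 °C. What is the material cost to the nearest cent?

$15.37

Interior volume = 221 − 83.7, so 137.3 cm³.
Infill volume = 0.20 × 137.3, so 27.46 cm³.
Support = 0.20 × 221 = 44.2 cm³.
Total printed volume = 83.7 + 27.46 + 44.2 = 155.36 cm³.
Mass = 155.36 × 1.05, so 163.128 g.
At $94.2/kg: 163.128/1000 × 94.2 = $15.37.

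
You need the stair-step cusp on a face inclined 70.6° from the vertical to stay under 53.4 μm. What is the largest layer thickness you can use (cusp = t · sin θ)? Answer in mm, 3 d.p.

0.057 mm

t = h_c / sin θ = 0.0534 / 0.9432 = 0.057 mm.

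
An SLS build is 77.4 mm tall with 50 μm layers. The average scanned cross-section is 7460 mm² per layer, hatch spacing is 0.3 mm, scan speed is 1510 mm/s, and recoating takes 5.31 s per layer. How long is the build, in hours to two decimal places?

Layers = ⌈77.4/0.05⌉ = 1548.
Hatch length per layer = 7460 / 0.3 = 24866.7 mm.
Scan time per layer: 24866.7 / 1510 → 16.468 s.
Layer cycle = 16.468 + 5.31, so 21.778 s.
Build time = 1548 × 21.778 = 33712.344 s = 9.36 hours.

9.36 hours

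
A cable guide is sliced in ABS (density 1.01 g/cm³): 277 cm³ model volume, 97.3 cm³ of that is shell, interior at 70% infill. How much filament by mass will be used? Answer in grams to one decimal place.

225.3 g

Interior volume = 277 − 97.3 = 179.7 cm³.
Infill deposited = 0.70 × 179.7, so 125.79 cm³.
Deposited volume = 97.3 + 125.79, so 223.09 cm³.
Mass = 223.09 × 1.01, so 225.3209 g.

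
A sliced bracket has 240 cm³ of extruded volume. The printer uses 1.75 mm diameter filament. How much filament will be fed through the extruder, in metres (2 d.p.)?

Filament cross-section = π × (1.75/2)² = 2.4053 mm².
Length = 240 cm³ / 2.4053 mm² = 240000 / 2.4053 = 99779.65 mm = 99.78 m.

99.78 m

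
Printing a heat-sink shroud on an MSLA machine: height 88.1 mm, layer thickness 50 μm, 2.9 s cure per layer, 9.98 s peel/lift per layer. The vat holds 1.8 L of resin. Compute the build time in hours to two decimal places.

Layers = ⌈88.1/0.05⌉ = 1762.
Each layer takes = 2.9 + 9.98, so 12.88 s.
Build time: 1762 × 12.88 s = 22694.56 s, i.e. 6.30 hours.

6.30 hours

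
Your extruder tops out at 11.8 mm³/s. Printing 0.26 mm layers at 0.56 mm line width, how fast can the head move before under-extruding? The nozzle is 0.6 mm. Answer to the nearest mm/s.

A: 0.26 × 0.56 → 0.1456 mm².
Max speed = 11.8 / 0.1456 = 81.04 ≈ 81 mm/s.

81 mm/s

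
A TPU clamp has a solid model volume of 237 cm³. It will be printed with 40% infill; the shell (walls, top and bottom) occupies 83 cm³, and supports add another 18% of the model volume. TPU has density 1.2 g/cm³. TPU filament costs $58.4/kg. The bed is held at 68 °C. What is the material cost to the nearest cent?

Interior volume: 237 − 83 → 154 cm³.
Deposited infill = 0.40 × 154, so 61.6 cm³.
Support = 0.18 × 237 = 42.66 cm³.
Total printed volume = 83 + 61.6 + 42.66, so 187.26 cm³.
Mass: 187.26 × 1.2 → 224.712 g.
At $58.4/kg: 224.712/1000 × 58.4 = $13.12.

$13.12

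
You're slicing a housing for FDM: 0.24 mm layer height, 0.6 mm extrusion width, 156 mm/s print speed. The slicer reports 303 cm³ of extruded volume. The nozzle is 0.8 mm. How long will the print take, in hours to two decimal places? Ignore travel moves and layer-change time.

Extrusion cross-section: 0.24 × 0.6 → 0.144 mm².
Total extruded path = 303000/0.144 = 2104166.7 mm.
Extrusion time: 2104166.7 / 156 → 13488.2 s.
That's 13488.2 s → 3.75 hours.

3.75 hours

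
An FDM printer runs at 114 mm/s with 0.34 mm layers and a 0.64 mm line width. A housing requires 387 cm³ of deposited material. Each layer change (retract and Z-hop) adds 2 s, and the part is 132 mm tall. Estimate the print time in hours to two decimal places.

4.55 hours

Extrusion cross-section: 0.34 × 0.64 → 0.2176 mm².
Path length: 387000 mm³ / 0.2176 mm² → 1778492.6 mm.
Time extruding = 1778492.6 / 114, so 15600.8 s.
Layers = ⌈132/0.34⌉ = 389.
Non-print overhead = 389 × 2 = 778 s.
Altogether 15600.8 + 778 = 16378.8 s, i.e. 4.55 hours.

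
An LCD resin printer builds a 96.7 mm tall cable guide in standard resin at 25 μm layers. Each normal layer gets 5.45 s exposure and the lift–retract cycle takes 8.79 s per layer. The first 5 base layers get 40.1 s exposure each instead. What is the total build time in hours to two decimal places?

Number of layers: 96.7 / 0.025 → 3868 (rounded up).
Bottom layers = 5 × (40.1 + 8.79), so 244.45 s.
Remaining layers: 3863 × (5.45 + 8.79) → 55009.12 s.
Sum: 244.45 + 55009.12 = 55253.57 s → 15.35 hours.

15.35 hours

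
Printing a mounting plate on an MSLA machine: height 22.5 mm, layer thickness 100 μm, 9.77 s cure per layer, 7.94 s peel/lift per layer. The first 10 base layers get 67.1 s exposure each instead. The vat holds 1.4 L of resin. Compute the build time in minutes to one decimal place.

76.0 minutes

Number of layers: 22.5 / 0.1 → 225 (rounded up).
Bottom layers = 10 × (67.1 + 7.94) = 750.4 s.
Remaining layers = 215 × (9.77 + 7.94) = 3807.65 s.
Total = 750.4 + 3807.65 = 4558.05 s = 76.0 minutes.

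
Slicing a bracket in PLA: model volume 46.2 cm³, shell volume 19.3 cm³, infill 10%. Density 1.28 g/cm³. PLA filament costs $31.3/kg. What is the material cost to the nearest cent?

$0.88

Infill region: 46.2 − 19.3 → 26.9 cm³.
Infill volume = 0.10 × 26.9, so 2.69 cm³.
Total extruded: 19.3 + 2.69 → 21.99 cm³.
Mass = 21.99 × 1.28 = 28.1472 g.
At $31.3/kg: 28.1472/1000 × 31.3 = $0.88.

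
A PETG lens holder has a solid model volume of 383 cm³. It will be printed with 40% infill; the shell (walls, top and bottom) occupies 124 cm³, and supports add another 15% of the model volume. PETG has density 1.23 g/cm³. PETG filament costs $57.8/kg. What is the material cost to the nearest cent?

Volume inside the shell = 383 − 124 = 259 cm³.
Infill deposited = 0.40 × 259, so 103.6 cm³.
Support: 0.15 × 383 → 57.45 cm³.
Total printed volume = 124 + 103.6 + 57.45, so 285.05 cm³.
Mass = 285.05 × 1.23 = 350.6115 g.
At $57.8/kg: 350.6115/1000 × 57.8 = $20.27.

$20.27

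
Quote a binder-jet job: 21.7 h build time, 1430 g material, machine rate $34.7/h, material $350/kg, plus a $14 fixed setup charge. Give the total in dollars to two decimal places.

Machine-time cost = 34.7 × 21.7 = $752.99.
Feedstock cost: 350 × 1430/1000 → $500.50.
Total = 752.99 + 500.50 + 14 = $1267.49.

$1267.49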